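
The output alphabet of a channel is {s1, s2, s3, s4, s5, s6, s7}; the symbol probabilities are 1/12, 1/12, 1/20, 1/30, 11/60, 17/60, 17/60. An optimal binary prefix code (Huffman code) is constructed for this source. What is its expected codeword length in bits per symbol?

Repeatedly combine the two least-probable nodes; the expected code length is the sum of the merged weights.
merge 1/30 + 1/20 → 1/12
merge 1/12 + 1/12 → 1/6
merge 1/12 + 1/6 → 1/4
merge 11/60 + 1/4 → 13/30
merge 17/60 + 17/60 → 17/30
merge 13/30 + 17/30 → 1
L = 1/12 + 1/6 + 1/4 + 13/30 + 17/30 + 1 = 5/2 = 2.5 bits/symbol.

2.5 bits/symbol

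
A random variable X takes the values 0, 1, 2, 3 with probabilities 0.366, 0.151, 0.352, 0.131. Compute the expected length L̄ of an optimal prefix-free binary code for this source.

1.916 bits/symbol

Repeatedly combine the two least-probable nodes; the expected code length is the sum of the merged weights.
merge 131/1000 + 151/1000 → 141/500
merge 141/500 + 44/125 → 317/500
merge 183/500 + 317/500 → 1
L = 141/500 + 317/500 + 1 = 479/250 = 1.916 bits/symbol.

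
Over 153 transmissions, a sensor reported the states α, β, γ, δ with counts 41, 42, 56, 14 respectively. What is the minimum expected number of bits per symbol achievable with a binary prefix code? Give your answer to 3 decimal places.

1.993 bits/symbol

Probabilities are the counts divided by 153.
Repeatedly combine the two least-probable nodes; the expected code length is the sum of the merged weights.
merge 14/153 + 41/153 → 55/153
merge 14/51 + 55/153 → 97/153
merge 56/153 + 97/153 → 1
L = 55/153 + 97/153 + 1 = 305/153 ≈ 1.993 bits/symbol.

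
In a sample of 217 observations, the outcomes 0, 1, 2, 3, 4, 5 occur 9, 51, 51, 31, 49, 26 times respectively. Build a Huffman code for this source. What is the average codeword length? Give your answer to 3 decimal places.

2.465 bits/symbol

Probabilities are the counts divided by 217.
Repeatedly combine the two least-probable nodes; the expected code length is the sum of the merged weights.
merge 9/217 + 26/217 → 5/31
merge 1/7 + 5/31 → 66/217
merge 7/31 + 51/217 → 100/217
merge 51/217 + 66/217 → 117/217
merge 100/217 + 117/217 → 1
L = 5/31 + 66/217 + 100/217 + 117/217 + 1 = 535/217 ≈ 2.465 bits/symbol.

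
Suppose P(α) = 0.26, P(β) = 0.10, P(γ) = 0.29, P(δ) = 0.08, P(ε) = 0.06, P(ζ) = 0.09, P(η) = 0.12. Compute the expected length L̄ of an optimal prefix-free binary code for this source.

2.59 bits/symbol

Repeatedly combine the two least-probable nodes; the expected code length is the sum of the merged weights.
merge 3/50 + 2/25 → 7/50
merge 9/100 + 1/10 → 19/100
merge 3/25 + 7/50 → 13/50
merge 19/100 + 13/50 → 9/20
merge 13/50 + 29/100 → 11/20
merge 9/20 + 11/20 → 1
L = 7/50 + 19/100 + 13/50 + 9/20 + 11/20 + 1 = 259/100 = 2.59 bits/symbol.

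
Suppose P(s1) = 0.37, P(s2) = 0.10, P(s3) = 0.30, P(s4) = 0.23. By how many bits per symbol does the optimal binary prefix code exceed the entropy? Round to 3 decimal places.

0.088 bits

Entropy H = −Σ p log₂ p ≈ 1.8717 bits.
Huffman merges: 1/10+23/100→33/100; 3/10+33/100→63/100; 37/100+63/100→1. L = 49/25 ≈ 1.9600.
L − H = 1.9600 − 1.8717 = 0.088 bits.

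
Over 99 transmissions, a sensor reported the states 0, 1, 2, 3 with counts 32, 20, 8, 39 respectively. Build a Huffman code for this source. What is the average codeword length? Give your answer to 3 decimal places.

1.889 bits/symbol

Probabilities are the counts divided by 99.
Repeatedly combine the two least-probable nodes; the expected code length is the sum of the merged weights.
merge 8/99 + 20/99 → 28/99
merge 28/99 + 32/99 → 20/33
merge 13/33 + 20/33 → 1
L = 28/99 + 20/33 + 1 = 17/9 ≈ 1.889 bits/symbol.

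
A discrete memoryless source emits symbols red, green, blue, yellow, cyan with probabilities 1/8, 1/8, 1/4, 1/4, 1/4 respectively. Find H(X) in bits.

Each probability is a power of 1/2, so log₂(1/p) is an integer.
H = Σ p·log₂(1/p) = 1/8·3 + 1/8·3 + 1/4·2 + 1/4·2 + 1/4·2 = 2.25 bits.

2.25 bits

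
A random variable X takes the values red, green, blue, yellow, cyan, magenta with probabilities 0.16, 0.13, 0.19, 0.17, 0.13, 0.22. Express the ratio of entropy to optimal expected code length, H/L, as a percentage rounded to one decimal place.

98.8%

Entropy H = −Σ p log₂ p ≈ 2.5587 bits.
Huffman merges: 13/100+13/100→13/50; 4/25+17/100→33/100; 19/100+11/50→41/100; 13/50+33/100→59/100; 41/100+59/100→1. L = 259/100 ≈ 2.5900.
Efficiency = H/L = 2.5587/2.5900 = 98.8%.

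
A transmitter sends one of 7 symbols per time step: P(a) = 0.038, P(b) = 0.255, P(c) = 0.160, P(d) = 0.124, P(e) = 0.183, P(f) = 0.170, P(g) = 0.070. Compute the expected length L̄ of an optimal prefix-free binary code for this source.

2.67 bits/symbol

Repeatedly combine the two least-probable nodes; the expected code length is the sum of the merged weights.
merge 19/500 + 7/100 → 27/250
merge 27/250 + 31/250 → 29/125
merge 4/25 + 17/100 → 33/100
merge 183/1000 + 29/125 → 83/200
merge 51/200 + 33/100 → 117/200
merge 83/200 + 117/200 → 1
L = 27/250 + 29/125 + 33/100 + 83/200 + 117/200 + 1 = 267/100 = 2.67 bits/symbol.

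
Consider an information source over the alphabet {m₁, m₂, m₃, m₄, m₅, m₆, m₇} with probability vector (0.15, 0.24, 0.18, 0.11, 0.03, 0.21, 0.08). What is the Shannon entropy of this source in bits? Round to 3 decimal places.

2.616 bits

H = −Σ pᵢ log₂ pᵢ.
−0.15·log₂(0.15) = 0.4105
−0.24·log₂(0.24) = 0.4941
−0.18·log₂(0.18) = 0.4453
−0.11·log₂(0.11) = 0.3503
−0.03·log₂(0.03) = 0.1518
−0.21·log₂(0.21) = 0.4728
−0.08·log₂(0.08) = 0.2915
Sum ≈ 2.6164 → 2.616 bits.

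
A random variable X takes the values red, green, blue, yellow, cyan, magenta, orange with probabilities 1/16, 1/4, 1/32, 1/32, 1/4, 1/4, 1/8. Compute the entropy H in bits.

2.4375 bits

Each probability is a power of 1/2, so log₂(1/p) is an integer.
H = Σ p·log₂(1/p) = 1/16·4 + 1/4·2 + 1/32·5 + 1/32·5 + 1/4·2 + 1/4·2 + 1/8·3 = 2.4375 bits.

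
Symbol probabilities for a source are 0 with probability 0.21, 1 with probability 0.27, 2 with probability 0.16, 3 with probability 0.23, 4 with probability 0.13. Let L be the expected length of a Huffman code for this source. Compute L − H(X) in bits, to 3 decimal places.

Entropy H = −Σ p log₂ p ≈ 2.2762 bits.
Huffman merges: 13/100+4/25→29/100; 21/100+23/100→11/25; 27/100+29/100→14/25; 11/25+14/25→1. L = 229/100 ≈ 2.2900.
L − H = 2.2900 − 2.2762 = 0.014 bits.

0.014 bits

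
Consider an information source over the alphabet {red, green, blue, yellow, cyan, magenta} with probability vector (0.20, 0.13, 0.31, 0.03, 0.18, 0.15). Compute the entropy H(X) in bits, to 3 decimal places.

2.378 bits

H = −Σ pᵢ log₂ pᵢ.
−0.20·log₂(0.20) = 0.4644
−0.13·log₂(0.13) = 0.3826
−0.31·log₂(0.31) = 0.5238
−0.03·log₂(0.03) = 0.1518
−0.18·log₂(0.18) = 0.4453
−0.15·log₂(0.15) = 0.4105
Sum ≈ 2.3784 → 2.378 bits.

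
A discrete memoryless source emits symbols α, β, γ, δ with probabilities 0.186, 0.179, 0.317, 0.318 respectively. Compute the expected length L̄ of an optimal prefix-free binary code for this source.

2 bits/symbol

Repeatedly combine the two least-probable nodes; the expected code length is the sum of the merged weights.
merge 179/1000 + 93/500 → 73/200
merge 317/1000 + 159/500 → 127/200
merge 73/200 + 127/200 → 1
L = 73/200 + 127/200 + 1 = 2 bits/symbol.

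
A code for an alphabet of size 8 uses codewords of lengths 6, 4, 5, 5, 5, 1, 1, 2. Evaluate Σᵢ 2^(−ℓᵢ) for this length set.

1.421875

With common denominator 2^6 = 64: Σ 2^(−ℓᵢ) = 1/64 + 4/64 + 2/64 + 2/64 + 2/64 + 32/64 + 32/64 + 16/64 = 91/64 = 1.421875.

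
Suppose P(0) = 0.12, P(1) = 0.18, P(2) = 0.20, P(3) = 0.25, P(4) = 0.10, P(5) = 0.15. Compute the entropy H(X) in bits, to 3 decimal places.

H = −Σ pᵢ log₂ pᵢ.
−0.12·log₂(0.12) = 0.3671
−0.18·log₂(0.18) = 0.4453
−0.20·log₂(0.20) = 0.4644
−0.25·log₂(0.25) = 0.5000
−0.10·log₂(0.10) = 0.3322
−0.15·log₂(0.15) = 0.4105
Sum ≈ 2.5195 → 2.519 bits.

2.519 bits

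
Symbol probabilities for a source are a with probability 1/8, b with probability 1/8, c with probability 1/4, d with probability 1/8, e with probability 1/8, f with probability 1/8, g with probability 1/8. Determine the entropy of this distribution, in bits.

2.75 bits

Each probability is a power of 1/2, so log₂(1/p) is an integer.
H = Σ p·log₂(1/p) = 1/8·3 + 1/8·3 + 1/4·2 + 1/8·3 + 1/8·3 + 1/8·3 + 1/8·3 = 2.75 bits.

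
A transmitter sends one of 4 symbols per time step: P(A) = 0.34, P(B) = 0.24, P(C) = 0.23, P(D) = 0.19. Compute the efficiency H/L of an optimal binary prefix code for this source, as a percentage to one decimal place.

Entropy H = −Σ p log₂ p ≈ 1.9662 bits.
Huffman merges: 19/100+23/100→21/50; 6/25+17/50→29/50; 21/50+29/50→1. L = 2 ≈ 2.0000.
Efficiency = H/L = 1.9662/2.0000 = 98.3%.

98.3%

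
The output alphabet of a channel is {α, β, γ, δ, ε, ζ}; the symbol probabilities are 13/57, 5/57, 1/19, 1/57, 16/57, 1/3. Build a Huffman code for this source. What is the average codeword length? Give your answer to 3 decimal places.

2.228 bits/symbol

Repeatedly combine the two least-probable nodes; the expected code length is the sum of the merged weights.
merge 1/57 + 1/19 → 4/57
merge 4/57 + 5/57 → 3/19
merge 3/19 + 13/57 → 22/57
merge 16/57 + 1/3 → 35/57
merge 22/57 + 35/57 → 1
L = 4/57 + 3/19 + 22/57 + 35/57 + 1 = 127/57 ≈ 2.228 bits/symbol.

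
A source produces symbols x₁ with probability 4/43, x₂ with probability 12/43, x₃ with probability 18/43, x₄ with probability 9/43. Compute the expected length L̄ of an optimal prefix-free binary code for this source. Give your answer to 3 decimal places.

1.884 bits/symbol

Repeatedly combine the two least-probable nodes; the expected code length is the sum of the merged weights.
merge 4/43 + 9/43 → 13/43
merge 12/43 + 13/43 → 25/43
merge 18/43 + 25/43 → 1
L = 13/43 + 25/43 + 1 = 81/43 ≈ 1.884 bits/symbol.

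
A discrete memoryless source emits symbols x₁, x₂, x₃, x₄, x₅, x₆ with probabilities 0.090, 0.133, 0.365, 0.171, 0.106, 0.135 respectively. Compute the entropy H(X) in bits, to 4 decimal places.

2.3994 bits

H = −Σ pᵢ log₂ pᵢ.
−0.090·log₂(0.090) = 0.3127
−0.133·log₂(0.133) = 0.3871
−0.365·log₂(0.365) = 0.5307
−0.171·log₂(0.171) = 0.4357
−0.106·log₂(0.106) = 0.3432
−0.135·log₂(0.135) = 0.3900
Sum ≈ 2.3994 → 2.3994 bits.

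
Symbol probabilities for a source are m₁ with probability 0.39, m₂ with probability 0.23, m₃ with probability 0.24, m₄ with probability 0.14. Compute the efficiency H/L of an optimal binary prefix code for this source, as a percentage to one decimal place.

96.4%

Entropy H = −Σ p log₂ p ≈ 1.9087 bits.
Huffman merges: 7/50+23/100→37/100; 6/25+37/100→61/100; 39/100+61/100→1. L = 99/50 ≈ 1.9800.
Efficiency = H/L = 1.9087/1.9800 = 96.4%.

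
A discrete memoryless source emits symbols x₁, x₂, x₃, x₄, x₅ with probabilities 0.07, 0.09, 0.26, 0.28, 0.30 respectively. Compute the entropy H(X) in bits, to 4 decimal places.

H = −Σ pᵢ log₂ pᵢ.
−0.07·log₂(0.07) = 0.2686
−0.09·log₂(0.09) = 0.3127
−0.26·log₂(0.26) = 0.5053
−0.28·log₂(0.28) = 0.5142
−0.30·log₂(0.30) = 0.5211
Sum ≈ 2.1218 → 2.1218 bits.

2.1218 bits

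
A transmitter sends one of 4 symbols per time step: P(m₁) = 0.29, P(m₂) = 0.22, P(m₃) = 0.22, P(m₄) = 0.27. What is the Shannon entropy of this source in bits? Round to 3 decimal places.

H = −Σ pᵢ log₂ pᵢ.
−0.29·log₂(0.29) = 0.5179
−0.22·log₂(0.22) = 0.4806
−0.22·log₂(0.22) = 0.4806
−0.27·log₂(0.27) = 0.5100
Sum ≈ 1.9891 → 1.989 bits.

1.989 bits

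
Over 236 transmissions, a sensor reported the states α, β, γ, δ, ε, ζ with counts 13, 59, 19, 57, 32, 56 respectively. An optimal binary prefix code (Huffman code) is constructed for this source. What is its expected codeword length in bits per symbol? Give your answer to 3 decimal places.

Probabilities are the counts divided by 236.
Repeatedly combine the two least-probable nodes; the expected code length is the sum of the merged weights.
merge 13/236 + 19/236 → 8/59
merge 8/59 + 8/59 → 16/59
merge 14/59 + 57/236 → 113/236
merge 1/4 + 16/59 → 123/236
merge 113/236 + 123/236 → 1
L = 8/59 + 16/59 + 113/236 + 123/236 + 1 = 142/59 ≈ 2.407 bits/symbol.

2.407 bits/symbol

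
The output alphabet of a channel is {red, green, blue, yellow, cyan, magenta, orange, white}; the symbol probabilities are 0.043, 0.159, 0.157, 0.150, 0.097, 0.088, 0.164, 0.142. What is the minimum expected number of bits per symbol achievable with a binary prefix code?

Repeatedly combine the two least-probable nodes; the expected code length is the sum of the merged weights.
merge 43/1000 + 11/125 → 131/1000
merge 97/1000 + 131/1000 → 57/250
merge 71/500 + 3/20 → 73/250
merge 157/1000 + 159/1000 → 79/250
merge 41/250 + 57/250 → 49/125
merge 73/250 + 79/250 → 76/125
merge 49/125 + 76/125 → 1
L = 131/1000 + 57/250 + 73/250 + 79/250 + 49/125 + 76/125 + 1 = 2967/1000 = 2.967 bits/symbol.

2.967 bits/symbol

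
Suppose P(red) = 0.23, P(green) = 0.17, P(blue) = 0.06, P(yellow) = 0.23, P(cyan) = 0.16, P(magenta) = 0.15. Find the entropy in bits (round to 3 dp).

H = −Σ pᵢ log₂ pᵢ.
−0.23·log₂(0.23) = 0.4877
−0.17·log₂(0.17) = 0.4346
−0.06·log₂(0.06) = 0.2435
−0.23·log₂(0.23) = 0.4877
−0.16·log₂(0.16) = 0.4230
−0.15·log₂(0.15) = 0.4105
Sum ≈ 2.4870 → 2.487 bits.

2.487 bits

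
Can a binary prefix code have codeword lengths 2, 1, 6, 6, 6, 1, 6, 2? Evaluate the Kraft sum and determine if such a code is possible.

With common denominator 2^6 = 64: Σ 2^(−ℓᵢ) = 16/64 + 32/64 + 1/64 + 1/64 + 1/64 + 32/64 + 1/64 + 16/64 = 100/64 = 1.5625.
Kraft's inequality requires Σ ≤ 1; here Σ = 1.5625 > 1, so no such prefix code exists.

1.5625; no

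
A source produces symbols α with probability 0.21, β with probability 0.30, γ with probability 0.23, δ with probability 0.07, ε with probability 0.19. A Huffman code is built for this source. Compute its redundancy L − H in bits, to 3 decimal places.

0.055 bits

Entropy H = −Σ p log₂ p ≈ 2.2054 bits.
Huffman merges: 7/100+19/100→13/50; 21/100+23/100→11/25; 13/50+3/10→14/25; 11/25+14/25→1. L = 113/50 ≈ 2.2600.
L − H = 2.2600 − 2.2054 = 0.055 bits.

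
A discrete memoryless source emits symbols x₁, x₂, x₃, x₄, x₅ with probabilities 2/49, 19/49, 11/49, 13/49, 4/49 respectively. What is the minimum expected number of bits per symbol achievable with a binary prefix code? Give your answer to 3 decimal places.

Repeatedly combine the two least-probable nodes; the expected code length is the sum of the merged weights.
merge 2/49 + 4/49 → 6/49
merge 6/49 + 11/49 → 17/49
merge 13/49 + 17/49 → 30/49
merge 19/49 + 30/49 → 1
L = 6/49 + 17/49 + 30/49 + 1 = 102/49 ≈ 2.082 bits/symbol.

2.082 bits/symbol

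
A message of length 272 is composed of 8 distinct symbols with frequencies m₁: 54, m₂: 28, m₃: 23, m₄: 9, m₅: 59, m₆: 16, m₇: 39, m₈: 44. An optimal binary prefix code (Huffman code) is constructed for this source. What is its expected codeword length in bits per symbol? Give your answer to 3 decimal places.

2.853 bits/symbol

Probabilities are the counts divided by 272.
Repeatedly combine the two least-probable nodes; the expected code length is the sum of the merged weights.
merge 9/272 + 1/17 → 25/272
merge 23/272 + 25/272 → 3/17
merge 7/68 + 39/272 → 67/272
merge 11/68 + 3/17 → 23/68
merge 27/136 + 59/272 → 113/272
merge 67/272 + 23/68 → 159/272
merge 113/272 + 159/272 → 1
L = 25/272 + 3/17 + 67/272 + 23/68 + 113/272 + 159/272 + 1 = 97/34 ≈ 2.853 bits/symbol.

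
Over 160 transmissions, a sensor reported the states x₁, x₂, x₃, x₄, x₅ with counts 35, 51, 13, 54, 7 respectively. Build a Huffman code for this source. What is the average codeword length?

2.125 bits/symbol

Probabilities are the counts divided by 160.
Repeatedly combine the two least-probable nodes; the expected code length is the sum of the merged weights.
merge 7/160 + 13/160 → 1/8
merge 1/8 + 7/32 → 11/32
merge 51/160 + 27/80 → 21/32
merge 11/32 + 21/32 → 1
L = 1/8 + 11/32 + 21/32 + 1 = 17/8 = 2.125 bits/symbol.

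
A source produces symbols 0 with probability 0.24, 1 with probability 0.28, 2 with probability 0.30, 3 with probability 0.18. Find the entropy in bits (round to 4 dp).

1.9748 bits

H = −Σ pᵢ log₂ pᵢ.
−0.24·log₂(0.24) = 0.4941
−0.28·log₂(0.28) = 0.5142
−0.30·log₂(0.30) = 0.5211
−0.18·log₂(0.18) = 0.4453
Sum ≈ 1.9748 → 1.9748 bits.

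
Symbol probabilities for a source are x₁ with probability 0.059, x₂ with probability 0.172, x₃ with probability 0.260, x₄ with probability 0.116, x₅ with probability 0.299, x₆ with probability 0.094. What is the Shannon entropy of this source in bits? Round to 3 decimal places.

2.385 bits

H = −Σ pᵢ log₂ pᵢ.
−0.059·log₂(0.059) = 0.2409
−0.172·log₂(0.172) = 0.4368
−0.260·log₂(0.260) = 0.5053
−0.116·log₂(0.116) = 0.3605
−0.299·log₂(0.299) = 0.5208
−0.094·log₂(0.094) = 0.3207
Sum ≈ 2.3849 → 2.385 bits.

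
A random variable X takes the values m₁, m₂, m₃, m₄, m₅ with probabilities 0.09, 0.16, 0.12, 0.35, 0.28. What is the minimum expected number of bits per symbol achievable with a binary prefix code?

2.21 bits/symbol

Repeatedly combine the two least-probable nodes; the expected code length is the sum of the merged weights.
merge 9/100 + 3/25 → 21/100
merge 4/25 + 21/100 → 37/100
merge 7/25 + 7/20 → 63/100
merge 37/100 + 63/100 → 1
L = 21/100 + 37/100 + 63/100 + 1 = 221/100 = 2.21 bits/symbol.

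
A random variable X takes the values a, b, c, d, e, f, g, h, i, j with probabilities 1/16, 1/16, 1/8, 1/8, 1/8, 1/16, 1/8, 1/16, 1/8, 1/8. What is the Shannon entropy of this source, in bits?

Each probability is a power of 1/2, so log₂(1/p) is an integer.
H = Σ p·log₂(1/p) = 1/16·4 + 1/16·4 + 1/8·3 + 1/8·3 + 1/8·3 + 1/16·4 + 1/8·3 + 1/16·4 + 1/8·3 + 1/8·3 = 3.25 bits.

3.25 bits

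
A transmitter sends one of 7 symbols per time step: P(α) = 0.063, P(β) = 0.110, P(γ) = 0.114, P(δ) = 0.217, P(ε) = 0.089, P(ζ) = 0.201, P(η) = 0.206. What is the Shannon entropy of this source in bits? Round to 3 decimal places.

2.682 bits

H = −Σ pᵢ log₂ pᵢ.
−0.063·log₂(0.063) = 0.2513
−0.110·log₂(0.110) = 0.3503
−0.114·log₂(0.114) = 0.3571
−0.217·log₂(0.217) = 0.4783
−0.089·log₂(0.089) = 0.3106
−0.201·log₂(0.201) = 0.4653
−0.206·log₂(0.206) = 0.4695
Sum ≈ 2.6824 → 2.682 bits.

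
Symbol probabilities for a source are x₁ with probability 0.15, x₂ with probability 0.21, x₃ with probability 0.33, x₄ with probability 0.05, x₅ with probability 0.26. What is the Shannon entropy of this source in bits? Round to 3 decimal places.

2.133 bits

H = −Σ pᵢ log₂ pᵢ.
−0.15·log₂(0.15) = 0.4105
−0.21·log₂(0.21) = 0.4728
−0.33·log₂(0.33) = 0.5278
−0.05·log₂(0.05) = 0.2161
−0.26·log₂(0.26) = 0.5053
Sum ≈ 2.1326 → 2.133 bits.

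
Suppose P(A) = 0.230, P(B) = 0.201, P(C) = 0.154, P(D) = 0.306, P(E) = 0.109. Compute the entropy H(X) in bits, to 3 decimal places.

2.240 bits

H = −Σ pᵢ log₂ pᵢ.
−0.230·log₂(0.230) = 0.4877
−0.201·log₂(0.201) = 0.4653
−0.154·log₂(0.154) = 0.4156
−0.306·log₂(0.306) = 0.5228
−0.109·log₂(0.109) = 0.3485
Sum ≈ 2.2399 → 2.240 bits.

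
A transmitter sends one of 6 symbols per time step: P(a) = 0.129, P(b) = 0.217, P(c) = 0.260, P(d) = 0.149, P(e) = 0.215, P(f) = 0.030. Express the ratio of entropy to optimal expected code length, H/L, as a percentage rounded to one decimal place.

Entropy H = −Σ p log₂ p ≈ 2.4025 bits.
Huffman merges: 3/100+129/1000→159/1000; 149/1000+159/1000→77/250; 43/200+217/1000→54/125; 13/50+77/250→71/125; 54/125+71/125→1. L = 2467/1000 ≈ 2.4670.
Efficiency = H/L = 2.4025/2.4670 = 97.4%.

97.4%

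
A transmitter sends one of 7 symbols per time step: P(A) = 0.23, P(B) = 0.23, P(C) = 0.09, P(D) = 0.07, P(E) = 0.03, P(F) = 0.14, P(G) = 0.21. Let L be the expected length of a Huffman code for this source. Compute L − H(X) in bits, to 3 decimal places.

Entropy H = −Σ p log₂ p ≈ 2.5782 bits.
Huffman merges: 3/100+7/100→1/10; 9/100+1/10→19/100; 7/50+19/100→33/100; 21/100+23/100→11/25; 23/100+33/100→14/25; 11/25+14/25→1. L = 131/50 ≈ 2.6200.
L − H = 2.6200 − 2.5782 = 0.042 bits.

0.042 bits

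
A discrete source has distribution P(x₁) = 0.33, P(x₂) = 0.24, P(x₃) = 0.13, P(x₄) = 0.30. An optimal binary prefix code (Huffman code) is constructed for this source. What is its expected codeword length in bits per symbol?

Repeatedly combine the two least-probable nodes; the expected code length is the sum of the merged weights.
merge 13/100 + 6/25 → 37/100
merge 3/10 + 33/100 → 63/100
merge 37/100 + 63/100 → 1
L = 37/100 + 63/100 + 1 = 2 bits/symbol.

2 bits/symbol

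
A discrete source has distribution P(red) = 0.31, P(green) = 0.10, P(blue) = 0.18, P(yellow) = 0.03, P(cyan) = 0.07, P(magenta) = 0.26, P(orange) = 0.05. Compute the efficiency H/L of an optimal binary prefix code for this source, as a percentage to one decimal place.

98.5%

Entropy H = −Σ p log₂ p ≈ 2.4430 bits.
Huffman merges: 3/100+1/20→2/25; 7/100+2/25→3/20; 1/10+3/20→1/4; 9/50+1/4→43/100; 13/50+31/100→57/100; 43/100+57/100→1. L = 62/25 ≈ 2.4800.
Efficiency = H/L = 2.4430/2.4800 = 98.5%.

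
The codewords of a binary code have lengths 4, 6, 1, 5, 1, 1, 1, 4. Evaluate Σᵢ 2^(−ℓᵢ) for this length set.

With common denominator 2^6 = 64: Σ 2^(−ℓᵢ) = 4/64 + 1/64 + 32/64 + 2/64 + 32/64 + 32/64 + 32/64 + 4/64 = 139/64 = 2.171875.

2.171875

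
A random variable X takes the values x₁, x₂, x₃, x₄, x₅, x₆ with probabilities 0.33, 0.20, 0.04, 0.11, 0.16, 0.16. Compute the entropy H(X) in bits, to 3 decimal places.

H = −Σ pᵢ log₂ pᵢ.
−0.33·log₂(0.33) = 0.5278
−0.20·log₂(0.20) = 0.4644
−0.04·log₂(0.04) = 0.1858
−0.11·log₂(0.11) = 0.3503
−0.16·log₂(0.16) = 0.4230
−0.16·log₂(0.16) = 0.4230
Sum ≈ 2.3743 → 2.374 bits.

2.374 bits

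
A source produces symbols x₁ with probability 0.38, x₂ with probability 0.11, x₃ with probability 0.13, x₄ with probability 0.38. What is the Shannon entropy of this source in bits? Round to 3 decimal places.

H = −Σ pᵢ log₂ pᵢ.
−0.38·log₂(0.38) = 0.5305
−0.11·log₂(0.11) = 0.3503
−0.13·log₂(0.13) = 0.3826
−0.38·log₂(0.38) = 0.5305
Sum ≈ 1.7938 → 1.794 bits.

1.794 bits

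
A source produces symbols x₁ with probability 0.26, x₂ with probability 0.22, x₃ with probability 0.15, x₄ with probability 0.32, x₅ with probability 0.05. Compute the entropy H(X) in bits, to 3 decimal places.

2.139 bits

H = −Σ pᵢ log₂ pᵢ.
−0.26·log₂(0.26) = 0.5053
−0.22·log₂(0.22) = 0.4806
−0.15·log₂(0.15) = 0.4105
−0.32·log₂(0.32) = 0.5260
−0.05·log₂(0.05) = 0.2161
Sum ≈ 2.1385 → 2.139 bits.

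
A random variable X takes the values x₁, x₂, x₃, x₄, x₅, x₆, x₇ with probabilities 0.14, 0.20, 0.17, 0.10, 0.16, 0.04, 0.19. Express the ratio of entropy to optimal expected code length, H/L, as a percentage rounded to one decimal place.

97.9%

Entropy H = −Σ p log₂ p ≈ 2.6923 bits.
Huffman merges: 1/25+1/10→7/50; 7/50+7/50→7/25; 4/25+17/100→33/100; 19/100+1/5→39/100; 7/25+33/100→61/100; 39/100+61/100→1. L = 11/4 ≈ 2.7500.
Efficiency = H/L = 2.6923/2.7500 = 97.9%.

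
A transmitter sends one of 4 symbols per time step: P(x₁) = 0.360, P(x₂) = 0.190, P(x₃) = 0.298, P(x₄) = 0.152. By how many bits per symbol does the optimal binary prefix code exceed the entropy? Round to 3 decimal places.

0.063 bits

Entropy H = −Σ p log₂ p ≈ 1.9194 bits.
Huffman merges: 19/125+19/100→171/500; 149/500+171/500→16/25; 9/25+16/25→1. L = 991/500 ≈ 1.9820.
L − H = 1.9820 − 1.9194 = 0.063 bits.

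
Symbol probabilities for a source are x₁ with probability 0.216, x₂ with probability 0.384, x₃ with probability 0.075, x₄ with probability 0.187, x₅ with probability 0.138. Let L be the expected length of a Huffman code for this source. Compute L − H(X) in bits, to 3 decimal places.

Entropy H = −Σ p log₂ p ≈ 2.1347 bits.
Huffman merges: 3/40+69/500→213/1000; 187/1000+213/1000→2/5; 27/125+48/125→3/5; 2/5+3/5→1. L = 2213/1000 ≈ 2.2130.
L − H = 2.2130 − 2.1347 = 0.078 bits.

0.078 bits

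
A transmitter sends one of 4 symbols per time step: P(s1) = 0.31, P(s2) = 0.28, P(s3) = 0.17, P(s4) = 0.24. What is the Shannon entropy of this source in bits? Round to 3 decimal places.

H = −Σ pᵢ log₂ pᵢ.
−0.31·log₂(0.31) = 0.5238
−0.28·log₂(0.28) = 0.5142
−0.17·log₂(0.17) = 0.4346
−0.24·log₂(0.24) = 0.4941
Sum ≈ 1.9667 → 1.967 bits.

1.967 bits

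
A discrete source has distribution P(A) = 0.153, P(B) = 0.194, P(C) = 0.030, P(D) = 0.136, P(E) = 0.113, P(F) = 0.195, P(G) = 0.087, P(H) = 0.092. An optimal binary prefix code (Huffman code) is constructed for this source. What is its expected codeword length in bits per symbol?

2.922 bits/symbol

Repeatedly combine the two least-probable nodes; the expected code length is the sum of the merged weights.
merge 3/100 + 87/1000 → 117/1000
merge 23/250 + 113/1000 → 41/200
merge 117/1000 + 17/125 → 253/1000
merge 153/1000 + 97/500 → 347/1000
merge 39/200 + 41/200 → 2/5
merge 253/1000 + 347/1000 → 3/5
merge 2/5 + 3/5 → 1
L = 117/1000 + 41/200 + 253/1000 + 347/1000 + 2/5 + 3/5 + 1 = 1461/500 = 2.922 bits/symbol.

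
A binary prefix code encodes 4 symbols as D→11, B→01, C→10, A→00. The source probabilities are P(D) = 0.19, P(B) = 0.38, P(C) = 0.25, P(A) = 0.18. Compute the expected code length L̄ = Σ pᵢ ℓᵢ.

2 bits/symbol

L̄ = Σ pᵢ·ℓᵢ = 0.19·2 + 0.38·2 + 0.25·2 + 0.18·2 = 2 bits/symbol.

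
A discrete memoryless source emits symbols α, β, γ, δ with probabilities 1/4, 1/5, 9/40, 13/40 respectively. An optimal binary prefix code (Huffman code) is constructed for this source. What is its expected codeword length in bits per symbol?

Repeatedly combine the two least-probable nodes; the expected code length is the sum of the merged weights.
merge 1/5 + 9/40 → 17/40
merge 1/4 + 13/40 → 23/40
merge 17/40 + 23/40 → 1
L = 17/40 + 23/40 + 1 = 2 bits/symbol.

2 bits/symbol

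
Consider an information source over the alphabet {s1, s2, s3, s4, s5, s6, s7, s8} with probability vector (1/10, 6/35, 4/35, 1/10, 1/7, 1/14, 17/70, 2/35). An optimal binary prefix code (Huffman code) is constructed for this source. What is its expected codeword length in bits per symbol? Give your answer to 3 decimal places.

2.886 bits/symbol

Repeatedly combine the two least-probable nodes; the expected code length is the sum of the merged weights.
merge 2/35 + 1/14 → 9/70
merge 1/10 + 1/10 → 1/5
merge 4/35 + 9/70 → 17/70
merge 1/7 + 6/35 → 11/35
merge 1/5 + 17/70 → 31/70
merge 17/70 + 11/35 → 39/70
merge 31/70 + 39/70 → 1
L = 9/70 + 1/5 + 17/70 + 11/35 + 31/70 + 39/70 + 1 = 101/35 ≈ 2.886 bits/symbol.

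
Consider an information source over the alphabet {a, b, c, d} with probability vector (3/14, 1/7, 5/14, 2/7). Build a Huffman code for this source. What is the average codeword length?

2 bits/symbol

Repeatedly combine the two least-probable nodes; the expected code length is the sum of the merged weights.
merge 1/7 + 3/14 → 5/14
merge 2/7 + 5/14 → 9/14
merge 5/14 + 9/14 → 1
L = 5/14 + 9/14 + 1 = 2 bits/symbol.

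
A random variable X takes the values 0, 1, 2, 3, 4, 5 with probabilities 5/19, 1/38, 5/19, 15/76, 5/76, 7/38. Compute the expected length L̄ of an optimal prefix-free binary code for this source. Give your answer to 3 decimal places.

2.368 bits/symbol

Repeatedly combine the two least-probable nodes; the expected code length is the sum of the merged weights.
merge 1/38 + 5/76 → 7/76
merge 7/76 + 7/38 → 21/76
merge 15/76 + 5/19 → 35/76
merge 5/19 + 21/76 → 41/76
merge 35/76 + 41/76 → 1
L = 7/76 + 21/76 + 35/76 + 41/76 + 1 = 45/19 ≈ 2.368 bits/symbol.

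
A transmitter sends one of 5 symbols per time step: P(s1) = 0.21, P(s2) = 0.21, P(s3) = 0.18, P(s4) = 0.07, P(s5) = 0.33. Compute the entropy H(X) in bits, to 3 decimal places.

H = −Σ pᵢ log₂ pᵢ.
−0.21·log₂(0.21) = 0.4728
−0.21·log₂(0.21) = 0.4728
−0.18·log₂(0.18) = 0.4453
−0.07·log₂(0.07) = 0.2686
−0.33·log₂(0.33) = 0.5278
Sum ≈ 2.1873 → 2.187 bits.

2.187 bits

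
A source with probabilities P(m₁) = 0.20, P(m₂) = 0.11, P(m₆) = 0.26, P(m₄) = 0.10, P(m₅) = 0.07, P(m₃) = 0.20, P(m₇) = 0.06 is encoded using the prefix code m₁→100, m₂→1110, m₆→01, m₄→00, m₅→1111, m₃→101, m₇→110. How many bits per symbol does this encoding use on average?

2.82 bits/symbol

L̄ = Σ pᵢ·ℓᵢ = 0.20·3 + 0.11·4 + 0.26·2 + 0.10·2 + 0.07·4 + 0.20·3 + 0.06·3 = 2.82 bits/symbol.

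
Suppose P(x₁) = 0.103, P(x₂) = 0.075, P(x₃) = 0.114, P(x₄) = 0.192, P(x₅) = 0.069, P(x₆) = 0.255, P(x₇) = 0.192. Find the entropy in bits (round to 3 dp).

H = −Σ pᵢ log₂ pᵢ.
−0.103·log₂(0.103) = 0.3378
−0.075·log₂(0.075) = 0.2803
−0.114·log₂(0.114) = 0.3571
−0.192·log₂(0.192) = 0.4571
−0.069·log₂(0.069) = 0.2662
−0.255·log₂(0.255) = 0.5027
−0.192·log₂(0.192) = 0.4571
Sum ≈ 2.6583 → 2.658 bits.

2.658 bits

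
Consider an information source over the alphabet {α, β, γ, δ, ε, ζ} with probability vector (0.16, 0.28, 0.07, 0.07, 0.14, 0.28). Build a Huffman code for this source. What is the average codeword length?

2.42 bits/symbol

Repeatedly combine the two least-probable nodes; the expected code length is the sum of the merged weights.
merge 7/100 + 7/100 → 7/50
merge 7/50 + 7/50 → 7/25
merge 4/25 + 7/25 → 11/25
merge 7/25 + 7/25 → 14/25
merge 11/25 + 14/25 → 1
L = 7/50 + 7/25 + 11/25 + 14/25 + 1 = 121/50 = 2.42 bits/symbol.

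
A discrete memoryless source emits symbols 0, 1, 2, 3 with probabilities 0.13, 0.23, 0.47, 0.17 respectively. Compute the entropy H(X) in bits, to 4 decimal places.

1.8169 bits

H = −Σ pᵢ log₂ pᵢ.
−0.13·log₂(0.13) = 0.3826
−0.23·log₂(0.23) = 0.4877
−0.47·log₂(0.47) = 0.5120
−0.17·log₂(0.17) = 0.4346
Sum ≈ 1.8169 → 1.8169 bits.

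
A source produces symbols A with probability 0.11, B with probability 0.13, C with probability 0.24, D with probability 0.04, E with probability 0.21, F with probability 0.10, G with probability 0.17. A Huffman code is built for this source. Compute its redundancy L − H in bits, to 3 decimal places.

0.038 bits

Entropy H = −Σ p log₂ p ≈ 2.6524 bits.
Huffman merges: 1/25+1/10→7/50; 11/100+13/100→6/25; 7/50+17/100→31/100; 21/100+6/25→9/20; 6/25+31/100→11/20; 9/20+11/20→1. L = 269/100 ≈ 2.6900.
L − H = 2.6900 − 2.6524 = 0.038 bits.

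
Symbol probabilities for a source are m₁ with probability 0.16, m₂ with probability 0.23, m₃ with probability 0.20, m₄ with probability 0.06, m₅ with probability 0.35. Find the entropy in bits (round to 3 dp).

H = −Σ pᵢ log₂ pᵢ.
−0.16·log₂(0.16) = 0.4230
−0.23·log₂(0.23) = 0.4877
−0.20·log₂(0.20) = 0.4644
−0.06·log₂(0.06) = 0.2435
−0.35·log₂(0.35) = 0.5301
Sum ≈ 2.1487 → 2.149 bits.

2.149 bits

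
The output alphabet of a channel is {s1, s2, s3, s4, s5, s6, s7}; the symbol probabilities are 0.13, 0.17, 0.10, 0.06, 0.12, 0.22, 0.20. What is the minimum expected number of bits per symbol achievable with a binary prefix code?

Repeatedly combine the two least-probable nodes; the expected code length is the sum of the merged weights.
merge 3/50 + 1/10 → 4/25
merge 3/25 + 13/100 → 1/4
merge 4/25 + 17/100 → 33/100
merge 1/5 + 11/50 → 21/50
merge 1/4 + 33/100 → 29/50
merge 21/50 + 29/50 → 1
L = 4/25 + 1/4 + 33/100 + 21/50 + 29/50 + 1 = 137/50 = 2.74 bits/symbol.

2.74 bits/symbol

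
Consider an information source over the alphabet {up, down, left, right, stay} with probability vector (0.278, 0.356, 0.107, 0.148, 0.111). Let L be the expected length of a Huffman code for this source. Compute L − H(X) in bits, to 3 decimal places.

0.069 bits

Entropy H = −Σ p log₂ p ≈ 2.1488 bits.
Huffman merges: 107/1000+111/1000→109/500; 37/250+109/500→183/500; 139/500+89/250→317/500; 183/500+317/500→1. L = 1109/500 ≈ 2.2180.
L − H = 2.2180 − 2.1488 = 0.069 bits.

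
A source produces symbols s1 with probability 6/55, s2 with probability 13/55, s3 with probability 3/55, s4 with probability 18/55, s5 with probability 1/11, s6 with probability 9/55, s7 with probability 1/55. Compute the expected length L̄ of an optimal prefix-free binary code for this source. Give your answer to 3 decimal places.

2.509 bits/symbol

Repeatedly combine the two least-probable nodes; the expected code length is the sum of the merged weights.
merge 1/55 + 3/55 → 4/55
merge 4/55 + 1/11 → 9/55
merge 6/55 + 9/55 → 3/11
merge 9/55 + 13/55 → 2/5
merge 3/11 + 18/55 → 3/5
merge 2/5 + 3/5 → 1
L = 4/55 + 9/55 + 3/11 + 2/5 + 3/5 + 1 = 138/55 ≈ 2.509 bits/symbol.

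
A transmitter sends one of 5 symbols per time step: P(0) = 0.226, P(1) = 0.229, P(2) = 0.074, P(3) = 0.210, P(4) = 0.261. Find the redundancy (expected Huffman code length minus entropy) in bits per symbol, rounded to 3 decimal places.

0.056 bits

Entropy H = −Σ p log₂ p ≈ 2.2285 bits.
Huffman merges: 37/500+21/100→71/250; 113/500+229/1000→91/200; 261/1000+71/250→109/200; 91/200+109/200→1. L = 571/250 ≈ 2.2840.
L − H = 2.2840 − 2.2285 = 0.056 bits.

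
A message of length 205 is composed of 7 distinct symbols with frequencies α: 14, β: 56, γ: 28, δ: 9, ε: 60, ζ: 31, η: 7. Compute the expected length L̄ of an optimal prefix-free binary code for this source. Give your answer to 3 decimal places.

Probabilities are the counts divided by 205.
Repeatedly combine the two least-probable nodes; the expected code length is the sum of the merged weights.
merge 7/205 + 9/205 → 16/205
merge 14/205 + 16/205 → 6/41
merge 28/205 + 6/41 → 58/205
merge 31/205 + 56/205 → 87/205
merge 58/205 + 12/41 → 118/205
merge 87/205 + 118/205 → 1
L = 16/205 + 6/41 + 58/205 + 87/205 + 118/205 + 1 = 514/205 ≈ 2.507 bits/symbol.

2.507 bits/symbol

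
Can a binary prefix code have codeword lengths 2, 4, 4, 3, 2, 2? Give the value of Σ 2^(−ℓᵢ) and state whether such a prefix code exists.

With common denominator 2^4 = 16: Σ 2^(−ℓᵢ) = 4/16 + 1/16 + 1/16 + 2/16 + 4/16 + 4/16 = 16/16 = 1.
Kraft's inequality requires Σ ≤ 1; here Σ = 1 ≤ 1, so such a prefix code exists.

1; yes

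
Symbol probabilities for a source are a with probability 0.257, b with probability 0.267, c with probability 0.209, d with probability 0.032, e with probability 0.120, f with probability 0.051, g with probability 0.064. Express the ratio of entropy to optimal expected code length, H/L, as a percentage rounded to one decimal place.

Entropy H = −Σ p log₂ p ≈ 2.4832 bits.
Huffman merges: 4/125+51/1000→83/1000; 8/125+83/1000→147/1000; 3/25+147/1000→267/1000; 209/1000+257/1000→233/500; 267/1000+267/1000→267/500; 233/500+267/500→1. L = 2497/1000 ≈ 2.4970.
Efficiency = H/L = 2.4832/2.4970 = 99.4%.

99.4%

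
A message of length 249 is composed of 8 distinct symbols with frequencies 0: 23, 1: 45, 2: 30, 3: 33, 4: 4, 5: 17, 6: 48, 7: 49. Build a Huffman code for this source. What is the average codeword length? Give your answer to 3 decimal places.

2.871 bits/symbol

Probabilities are the counts divided by 249.
Repeatedly combine the two least-probable nodes; the expected code length is the sum of the merged weights.
merge 4/249 + 17/249 → 7/83
merge 7/83 + 23/249 → 44/249
merge 10/83 + 11/83 → 21/83
merge 44/249 + 15/83 → 89/249
merge 16/83 + 49/249 → 97/249
merge 21/83 + 89/249 → 152/249
merge 97/249 + 152/249 → 1
L = 7/83 + 44/249 + 21/83 + 89/249 + 97/249 + 152/249 + 1 = 715/249 ≈ 2.871 bits/symbol.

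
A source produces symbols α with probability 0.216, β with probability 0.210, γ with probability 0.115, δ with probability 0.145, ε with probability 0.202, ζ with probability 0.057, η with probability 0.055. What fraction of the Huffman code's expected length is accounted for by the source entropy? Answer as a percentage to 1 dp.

Entropy H = −Σ p log₂ p ≈ 2.6450 bits.
Huffman merges: 11/200+57/1000→14/125; 14/125+23/200→227/1000; 29/200+101/500→347/1000; 21/100+27/125→213/500; 227/1000+347/1000→287/500; 213/500+287/500→1. L = 1343/500 ≈ 2.6860.
Efficiency = H/L = 2.6450/2.6860 = 98.5%.

98.5%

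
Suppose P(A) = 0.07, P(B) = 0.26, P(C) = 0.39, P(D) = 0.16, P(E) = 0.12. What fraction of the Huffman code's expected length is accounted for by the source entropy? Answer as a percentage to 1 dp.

Entropy H = −Σ p log₂ p ≈ 2.0937 bits.
Huffman merges: 7/100+3/25→19/100; 4/25+19/100→7/20; 13/50+7/20→61/100; 39/100+61/100→1. L = 43/20 ≈ 2.1500.
Efficiency = H/L = 2.0937/2.1500 = 97.4%.

97.4%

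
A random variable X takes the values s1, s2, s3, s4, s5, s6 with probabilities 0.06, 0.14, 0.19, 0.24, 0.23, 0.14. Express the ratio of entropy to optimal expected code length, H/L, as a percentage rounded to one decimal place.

Entropy H = −Σ p log₂ p ≈ 2.4748 bits.
Huffman merges: 3/50+7/50→1/5; 7/50+19/100→33/100; 1/5+23/100→43/100; 6/25+33/100→57/100; 43/100+57/100→1. L = 253/100 ≈ 2.5300.
Efficiency = H/L = 2.4748/2.5300 = 97.8%.

97.8%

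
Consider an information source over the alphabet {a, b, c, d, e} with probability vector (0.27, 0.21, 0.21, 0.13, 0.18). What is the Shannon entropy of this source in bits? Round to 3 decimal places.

2.284 bits

H = −Σ pᵢ log₂ pᵢ.
−0.27·log₂(0.27) = 0.5100
−0.21·log₂(0.21) = 0.4728
−0.21·log₂(0.21) = 0.4728
−0.13·log₂(0.13) = 0.3826
−0.18·log₂(0.18) = 0.4453
Sum ≈ 2.2836 → 2.284 bits.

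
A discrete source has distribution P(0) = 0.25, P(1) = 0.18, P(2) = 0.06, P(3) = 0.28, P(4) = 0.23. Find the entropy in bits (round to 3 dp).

2.191 bits

H = −Σ pᵢ log₂ pᵢ.
−0.25·log₂(0.25) = 0.5000
−0.18·log₂(0.18) = 0.4453
−0.06·log₂(0.06) = 0.2435
−0.28·log₂(0.28) = 0.5142
−0.23·log₂(0.23) = 0.4877
Sum ≈ 2.1907 → 2.191 bits.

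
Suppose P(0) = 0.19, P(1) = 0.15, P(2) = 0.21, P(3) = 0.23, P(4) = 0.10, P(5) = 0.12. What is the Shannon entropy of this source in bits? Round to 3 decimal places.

H = −Σ pᵢ log₂ pᵢ.
−0.19·log₂(0.19) = 0.4552
−0.15·log₂(0.15) = 0.4105
−0.21·log₂(0.21) = 0.4728
−0.23·log₂(0.23) = 0.4877
−0.10·log₂(0.10) = 0.3322
−0.12·log₂(0.12) = 0.3671
Sum ≈ 2.5255 → 2.526 bits.

2.526 bits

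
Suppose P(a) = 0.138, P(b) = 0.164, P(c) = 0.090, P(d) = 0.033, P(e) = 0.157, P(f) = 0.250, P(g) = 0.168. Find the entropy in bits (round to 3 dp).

H = −Σ pᵢ log₂ pᵢ.
−0.138·log₂(0.138) = 0.3943
−0.164·log₂(0.164) = 0.4278
−0.090·log₂(0.090) = 0.3127
−0.033·log₂(0.033) = 0.1624
−0.157·log₂(0.157) = 0.4194
−0.250·log₂(0.250) = 0.5000
−0.168·log₂(0.168) = 0.4323
Sum ≈ 2.6488 → 2.649 bits.

2.649 bits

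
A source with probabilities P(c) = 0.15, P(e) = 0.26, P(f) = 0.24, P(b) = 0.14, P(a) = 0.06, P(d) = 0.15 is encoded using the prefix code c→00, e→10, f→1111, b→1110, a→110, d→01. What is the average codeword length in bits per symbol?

2.82 bits/symbol

L̄ = Σ pᵢ·ℓᵢ = 0.15·2 + 0.26·2 + 0.24·4 + 0.14·4 + 0.06·3 + 0.15·2 = 2.82 bits/symbol.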